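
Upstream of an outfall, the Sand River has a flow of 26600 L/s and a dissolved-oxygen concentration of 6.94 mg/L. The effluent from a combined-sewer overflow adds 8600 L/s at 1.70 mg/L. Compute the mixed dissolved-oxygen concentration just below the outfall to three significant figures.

5.66 mg/L

Flow-weighted mixing: C = (Q_r C_r + Q_w C_w)/(Q_r + Q_w)
= (26600×6.94 + 8600×1.70)/(26600 + 8600) = 199200/35200 = 5.660 mg/L.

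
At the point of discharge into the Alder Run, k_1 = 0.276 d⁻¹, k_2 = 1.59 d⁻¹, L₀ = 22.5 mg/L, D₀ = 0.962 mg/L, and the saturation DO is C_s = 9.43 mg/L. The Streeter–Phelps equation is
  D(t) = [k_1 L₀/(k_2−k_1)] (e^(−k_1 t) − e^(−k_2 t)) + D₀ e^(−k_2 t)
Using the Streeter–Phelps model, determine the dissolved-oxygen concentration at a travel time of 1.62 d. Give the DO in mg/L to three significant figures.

DO ≈ 6.69 mg/L

k_1 L₀/(k_2−k_1) = 0.276×22.5/(1.59−0.276) = 6.210/1.314 = 4.726 mg/L.
e^(−k_1 t) = e^(−0.276×1.620) = 0.6395; e^(−k_2 t) = e^(−1.59×1.620) = 0.07609.
D = 4.726 × (0.6395 − 0.07609) + 0.962 × 0.07609 = 2.663 + 0.07320 = 2.736 mg/L.
DO = C_s − D = 9.43 − 2.736 = 6.694 mg/L.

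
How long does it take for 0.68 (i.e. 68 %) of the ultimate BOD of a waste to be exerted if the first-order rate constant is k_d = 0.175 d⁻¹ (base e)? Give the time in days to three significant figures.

y/L₀ = 1 − e^(−k_d t) = 0.68 ⇒ e^(−k_d t) = 0.320
t = −ln(0.320) / 0.175 = 1.139 / 0.175 = 6.511 d.

t ≈ 6.51 d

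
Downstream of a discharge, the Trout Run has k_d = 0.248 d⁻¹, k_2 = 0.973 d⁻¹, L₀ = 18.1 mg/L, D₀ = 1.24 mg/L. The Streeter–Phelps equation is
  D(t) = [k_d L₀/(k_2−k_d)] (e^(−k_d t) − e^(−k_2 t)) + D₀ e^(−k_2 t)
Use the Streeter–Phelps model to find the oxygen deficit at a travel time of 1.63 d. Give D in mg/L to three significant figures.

D ≈ 3.12 mg/L

k_d L₀/(k_2−k_d) = 0.248×18.1/(0.973−0.248) = 4.489/0.7250 = 6.191 mg/L.
e^(−k_d t) = e^(−0.248×1.630) = 0.6675; e^(−k_2 t) = e^(−0.973×1.630) = 0.2047.
D = 6.191 × (0.6675 − 0.2047) + 1.24 × 0.2047 = 2.865 + 0.2539 = 3.119 mg/L.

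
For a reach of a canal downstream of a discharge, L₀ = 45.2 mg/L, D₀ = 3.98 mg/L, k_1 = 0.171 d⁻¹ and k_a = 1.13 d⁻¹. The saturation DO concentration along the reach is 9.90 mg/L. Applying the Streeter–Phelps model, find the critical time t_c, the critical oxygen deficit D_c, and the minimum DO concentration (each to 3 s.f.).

At the critical point dD/dt = 0, so k_1 L₀ e^(−k_1 t) = k_a D. Substituting D(t) from the Streeter–Phelps equation and solving for t gives
t_c = ln[(k_a/k_1)(1 − D₀(k_a−k_1)/(k_1 L₀))] / (k_a−k_1).
Here k_a−k_1 = 0.9590 d⁻¹ and 1 − D₀(k_a−k_1)/(k_1 L₀) = 1 − 3.98×0.9590/(0.171×45.2) = 0.5062, so
t_c = ln(6.608 × 0.5062) / 0.9590 = 1.207 / 0.9590 = 1.259 d.
L(t_c) = L₀ e^(−k_1 t_c) = 45.2 × 0.8063 = 36.44 mg/L, and at the critical point k_a D_c = k_1 L, so D_c = (0.171/1.13) × 36.44 = 5.515 mg/L.
Minimum DO = C_s − D_c = 9.90 − 5.515 = 4.385 mg/L.

t_c ≈ 1.26 d; D_c ≈ 5.52 mg/L; min DO ≈ 4.38 mg/L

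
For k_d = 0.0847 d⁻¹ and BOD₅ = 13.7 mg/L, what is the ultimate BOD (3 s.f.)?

BOD₅ = L₀(1 − e^(−5k_d)) ⇒ L₀ = BOD₅ / (1 − e^(−5×0.0847))
= 13.7 / (1 − 0.6548) = 13.7 / 0.3452 = 39.68 mg/L.

L₀ ≈ 39.7 mg/L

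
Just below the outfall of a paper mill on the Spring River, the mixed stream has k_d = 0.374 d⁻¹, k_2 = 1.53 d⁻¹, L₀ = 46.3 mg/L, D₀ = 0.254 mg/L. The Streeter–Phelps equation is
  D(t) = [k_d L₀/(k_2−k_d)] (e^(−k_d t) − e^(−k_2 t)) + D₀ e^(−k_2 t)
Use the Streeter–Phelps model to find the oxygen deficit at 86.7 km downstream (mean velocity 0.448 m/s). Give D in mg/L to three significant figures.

Travel time t = x/v = 86.7 km / (0.448 m/s) = 86700 m / 0.448 m/s = 193500 s = 2.240 d.
k_d L₀/(k_2−k_d) = 0.374×46.3/(1.53−0.374) = 17.32/1.156 = 14.98 mg/L.
e^(−k_d t) = e^(−0.374×2.240) = 0.4327; e^(−k_2 t) = e^(−1.53×2.240) = 0.03248.
D = 14.98 × (0.4327 − 0.03248) + 0.254 × 0.03248 = 5.995 + 0.008251 = 6.003 mg/L.

D ≈ 6.00 mg/L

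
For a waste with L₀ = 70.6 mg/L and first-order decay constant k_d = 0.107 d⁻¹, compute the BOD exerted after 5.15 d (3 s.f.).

y ≈ 29.9 mg/L

y_t = L₀(1 − e^(−k_d t)) = 70.6 × (1 − e^(−0.107×5.15))
= 70.6 × (1 − 0.5763) = 70.6 × 0.4237 = 29.91 mg/L.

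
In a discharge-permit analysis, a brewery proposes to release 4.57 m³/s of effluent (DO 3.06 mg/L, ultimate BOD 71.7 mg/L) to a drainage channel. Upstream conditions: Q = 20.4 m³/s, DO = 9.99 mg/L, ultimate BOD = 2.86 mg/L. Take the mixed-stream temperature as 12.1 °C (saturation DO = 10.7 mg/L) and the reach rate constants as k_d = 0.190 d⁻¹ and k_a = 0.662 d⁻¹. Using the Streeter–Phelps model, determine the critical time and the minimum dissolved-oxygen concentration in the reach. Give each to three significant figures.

t_c ≈ 1.83 d; minimum DO ≈ 7.57 mg/L

Mixed DO = (20.4×9.99 + 4.57×3.06)/(20.4+4.57) = 217.8/24.97 = 8.722 mg/L.
Mixed L₀ = (20.4×2.86 + 4.57×71.7)/(24.97) = 386.0/24.97 = 15.46 mg/L.
Initial deficit D₀ = C_s − DO₀ = 10.7 − 8.722 = 1.978 mg/L.
t_c = (1/0.4720) ln[(0.662/0.190)(1 − 1.978×0.4720/(0.190×15.46))] = 2.119 × ln(2.377) = 1.834 d.
D_c = (0.190/0.662) × 15.46 × e^(−0.190×1.834) = 0.2870 × 15.46 × 0.7058 = 3.131 mg/L.
Minimum DO = 10.7 − 3.131 = 7.569 mg/L.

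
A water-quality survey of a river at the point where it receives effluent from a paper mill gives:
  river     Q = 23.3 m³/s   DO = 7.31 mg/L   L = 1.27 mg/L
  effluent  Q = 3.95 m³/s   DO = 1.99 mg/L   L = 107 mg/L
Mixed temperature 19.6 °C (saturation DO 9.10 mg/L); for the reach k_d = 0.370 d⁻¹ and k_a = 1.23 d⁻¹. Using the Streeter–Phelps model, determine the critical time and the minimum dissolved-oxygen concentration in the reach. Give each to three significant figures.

Mixed DO = (23.3×7.31 + 3.95×1.99)/(23.3+3.95) = 178.2/27.25 = 6.539 mg/L.
Mixed L₀ = (23.3×1.27 + 3.95×107)/(27.25) = 452.2/27.25 = 16.60 mg/L.
Initial deficit D₀ = C_s − DO₀ = 9.10 − 6.539 = 2.561 mg/L.
t_c = (1/0.8600) ln[(1.23/0.370)(1 − 2.561×0.8600/(0.370×16.60))] = 1.163 × ln(2.132) = 0.8802 d.
D_c = (0.370/1.23) × 16.60 × e^(−0.370×0.8802) = 0.3008 × 16.60 × 0.7220 = 3.605 mg/L.
Minimum DO = 9.10 − 3.605 = 5.495 mg/L.

t_c ≈ 0.880 d; minimum DO ≈ 5.50 mg/L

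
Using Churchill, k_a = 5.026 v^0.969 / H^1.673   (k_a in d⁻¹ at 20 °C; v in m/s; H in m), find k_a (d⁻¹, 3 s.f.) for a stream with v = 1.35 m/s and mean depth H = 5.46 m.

k_a ≈ 0.393 d⁻¹

k_a = 5.026 × 1.35^0.969 / 5.46^1.673 = 5.026 × 1.337 / 17.11 = 0.3928 d⁻¹.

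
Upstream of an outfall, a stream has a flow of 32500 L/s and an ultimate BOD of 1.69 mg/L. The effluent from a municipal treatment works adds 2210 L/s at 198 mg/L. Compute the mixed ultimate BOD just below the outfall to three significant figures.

Flow-weighted mixing: C = (Q_r C_r + Q_w C_w)/(Q_r + Q_w)
= (32500×1.69 + 2210×198)/(32500 + 2210) = 492500/34710 = 14.19 mg/L.

14.2 mg/L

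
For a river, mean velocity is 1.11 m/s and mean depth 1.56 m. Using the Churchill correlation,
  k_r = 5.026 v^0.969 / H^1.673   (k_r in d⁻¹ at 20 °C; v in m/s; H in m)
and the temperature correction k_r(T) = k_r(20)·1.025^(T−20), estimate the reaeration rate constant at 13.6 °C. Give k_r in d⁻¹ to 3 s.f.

k_r(20) = 5.026 × 1.11^0.969 / 1.56^1.673 = 5.026 × 1.106 / 2.104 = 2.643 d⁻¹.
k_r(13.6) = 2.643 × 1.025^(13.6−20) = 2.643 × 0.8538 = 2.256 d⁻¹.

k_r ≈ 2.26 d⁻¹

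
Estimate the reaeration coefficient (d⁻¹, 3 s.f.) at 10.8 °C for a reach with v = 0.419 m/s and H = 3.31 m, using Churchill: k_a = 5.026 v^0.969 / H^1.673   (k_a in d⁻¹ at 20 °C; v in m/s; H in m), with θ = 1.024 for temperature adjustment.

k_a(20) = 5.026 × 0.419^0.969 / 3.31^1.673 = 5.026 × 0.4305 / 7.408 = 0.2921 d⁻¹.
k_a(10.8) = 0.2921 × 1.024^(10.8−20) = 0.2921 × 0.8040 = 0.2348 d⁻¹.

k_a ≈ 0.235 d⁻¹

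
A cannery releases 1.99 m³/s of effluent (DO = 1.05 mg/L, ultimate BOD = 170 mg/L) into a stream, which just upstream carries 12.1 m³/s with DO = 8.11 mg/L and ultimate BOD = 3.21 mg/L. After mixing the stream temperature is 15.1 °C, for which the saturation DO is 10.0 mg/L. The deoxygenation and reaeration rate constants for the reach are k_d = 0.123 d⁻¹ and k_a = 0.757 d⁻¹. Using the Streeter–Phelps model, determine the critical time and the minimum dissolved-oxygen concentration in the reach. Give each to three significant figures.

t_c ≈ 1.59 d; minimum DO ≈ 6.42 mg/L

Mixed DO = (12.1×8.11 + 1.99×1.05)/(12.1+1.99) = 100.2/14.09 = 7.113 mg/L.
Mixed L₀ = (12.1×3.21 + 1.99×170)/(14.09) = 377.1/14.09 = 26.77 mg/L.
Initial deficit D₀ = C_s − DO₀ = 10.0 − 7.113 = 2.887 mg/L.
t_c = (1/0.6340) ln[(0.757/0.123)(1 − 2.887×0.6340/(0.123×26.77))] = 1.577 × ln(2.733) = 1.586 d.
D_c = (0.123/0.757) × 26.77 × e^(−0.123×1.586) = 0.1625 × 26.77 × 0.8228 = 3.578 mg/L.
Minimum DO = 10.0 − 3.578 = 6.422 mg/L.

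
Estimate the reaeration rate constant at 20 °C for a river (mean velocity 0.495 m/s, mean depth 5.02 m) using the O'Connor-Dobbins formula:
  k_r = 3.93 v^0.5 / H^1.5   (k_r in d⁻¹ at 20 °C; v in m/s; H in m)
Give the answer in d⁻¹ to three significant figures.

k_r = 3.93 × 0.495^0.5 / 5.02^1.5 = 3.93 × 0.7036 / 11.25 = 0.2458 d⁻¹.

k_r ≈ 0.246 d⁻¹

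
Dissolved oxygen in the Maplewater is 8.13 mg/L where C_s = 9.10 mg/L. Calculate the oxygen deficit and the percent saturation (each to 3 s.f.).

D ≈ 0.970 mg/L; 89.3 % saturation

D = C_s − C = 9.10 − 8.13 = 0.970 mg/L.
% saturation = 8.13/9.10 × 100 = 89.3 %.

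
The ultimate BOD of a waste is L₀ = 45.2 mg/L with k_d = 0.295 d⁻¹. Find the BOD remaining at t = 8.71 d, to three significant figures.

L ≈ 3.46 mg/L

L_t = L₀ e^(−k_d t) = 45.2 × e^(−0.295×8.71) = 45.2 × 0.07658 = 3.461 mg/L.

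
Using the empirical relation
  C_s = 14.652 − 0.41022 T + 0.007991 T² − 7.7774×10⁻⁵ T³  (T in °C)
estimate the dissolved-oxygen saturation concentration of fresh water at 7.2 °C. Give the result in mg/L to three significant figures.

C_s = 14.652 − 0.41022×7.2 + 0.007991×7.2² − 7.7774×10⁻⁵×7.2³ = 12.08 mg/L.

C_s ≈ 12.1 mg/L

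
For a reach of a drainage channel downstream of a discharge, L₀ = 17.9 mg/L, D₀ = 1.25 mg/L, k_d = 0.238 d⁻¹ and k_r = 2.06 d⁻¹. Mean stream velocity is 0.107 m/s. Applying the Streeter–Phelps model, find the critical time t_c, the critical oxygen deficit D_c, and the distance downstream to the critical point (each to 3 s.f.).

t_c = [1/(k_r−k_d)] ln[(k_r/k_d)(1 − D₀(k_r−k_d)/(k_d L₀))]
= [1/(2.06−0.238)] ln[(2.06/0.238)(1 − 1.25×1.822/(0.238×17.9))]
= (1/1.822) ln[8.655 × 0.4654] = 0.5488 × ln(4.028) = 0.5488 × 1.393 = 0.7647 d.
L(t_c) = L₀ e^(−k_d t_c) = 17.9 × 0.8336 = 14.92 mg/L, and at the critical point k_r D_c = k_d L, so D_c = (0.238/2.06) × 14.92 = 1.724 mg/L.
x_c = v t_c = 0.107 m/s × 0.7647 d × 86400 s/d = 7070 m ≈ 7.07 km.

t_c ≈ 0.765 d; D_c ≈ 1.72 mg/L; x_c ≈ 7.07 km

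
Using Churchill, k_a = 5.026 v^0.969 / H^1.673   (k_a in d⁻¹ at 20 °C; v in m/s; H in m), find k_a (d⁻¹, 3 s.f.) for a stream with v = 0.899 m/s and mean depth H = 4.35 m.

k_a ≈ 0.387 d⁻¹

k_a = 5.026 × 0.899^0.969 / 4.35^1.673 = 5.026 × 0.9020 / 11.70 = 0.3875 d⁻¹.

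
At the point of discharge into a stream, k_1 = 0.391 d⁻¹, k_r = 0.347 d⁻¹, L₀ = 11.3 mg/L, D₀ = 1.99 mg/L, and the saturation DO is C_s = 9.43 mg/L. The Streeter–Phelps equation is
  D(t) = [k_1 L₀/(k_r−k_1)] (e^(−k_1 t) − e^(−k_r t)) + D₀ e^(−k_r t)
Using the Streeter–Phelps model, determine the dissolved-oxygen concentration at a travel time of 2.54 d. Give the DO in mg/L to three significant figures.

DO ≈ 4.21 mg/L

k_1 L₀/(k_r−k_1) = 0.391×11.3/(0.347−0.391) = 4.418/-0.04400 = -100.4 mg/L.
e^(−k_1 t) = e^(−0.391×2.540) = 0.3704; e^(−k_r t) = e^(−0.347×2.540) = 0.4142.
D = -100.4 × (0.3704 − 0.4142) + 1.99 × 0.4142 = 4.398 + 0.8243 = 5.222 mg/L.
DO = C_s − D = 9.43 − 5.222 = 4.208 mg/L.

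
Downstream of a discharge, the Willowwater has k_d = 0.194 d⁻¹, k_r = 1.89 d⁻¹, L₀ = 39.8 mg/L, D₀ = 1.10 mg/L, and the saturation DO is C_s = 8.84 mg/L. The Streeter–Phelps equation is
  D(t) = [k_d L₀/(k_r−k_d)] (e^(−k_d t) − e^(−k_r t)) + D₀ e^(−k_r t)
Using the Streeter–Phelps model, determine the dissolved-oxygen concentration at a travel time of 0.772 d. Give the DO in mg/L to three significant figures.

k_d L₀/(k_r−k_d) = 0.194×39.8/(1.89−0.194) = 7.721/1.696 = 4.553 mg/L.
e^(−k_d t) = e^(−0.194×0.7720) = 0.8609; e^(−k_r t) = e^(−1.89×0.7720) = 0.2325.
D = 4.553 × (0.8609 − 0.2325) + 1.10 × 0.2325 = 2.861 + 0.2557 = 3.117 mg/L.
DO = C_s − D = 8.84 − 3.117 = 5.723 mg/L.

DO ≈ 5.72 mg/L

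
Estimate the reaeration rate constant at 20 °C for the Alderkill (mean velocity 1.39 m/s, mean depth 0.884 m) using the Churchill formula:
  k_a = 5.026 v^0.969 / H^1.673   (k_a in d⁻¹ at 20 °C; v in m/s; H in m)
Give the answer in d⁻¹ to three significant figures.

k_a ≈ 8.50 d⁻¹

k_a = 5.026 × 1.39^0.969 / 0.884^1.673 = 5.026 × 1.376 / 0.8136 = 8.499 d⁻¹.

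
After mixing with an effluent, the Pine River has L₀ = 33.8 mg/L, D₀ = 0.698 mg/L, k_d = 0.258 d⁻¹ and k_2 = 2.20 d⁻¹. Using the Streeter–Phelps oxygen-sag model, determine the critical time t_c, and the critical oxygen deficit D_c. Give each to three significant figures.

t_c ≈ 1.02 d; D_c ≈ 3.05 mg/L

t_c = [1/(k_2−k_d)] ln[(k_2/k_d)(1 − D₀(k_2−k_d)/(k_d L₀))]
= [1/(2.20−0.258)] ln[(2.20/0.258)(1 − 0.698×1.942/(0.258×33.8))]
= (1/1.942) ln[8.527 × 0.8446] = 0.5149 × ln(7.202) = 0.5149 × 1.974 = 1.017 d.
D_c = (k_d/k_2) L₀ e^(−k_d t_c) = (0.258/2.20) × 33.8 × e^(−0.258×1.017) = 0.1173 × 33.8 × 0.7693 = 3.049 mg/L.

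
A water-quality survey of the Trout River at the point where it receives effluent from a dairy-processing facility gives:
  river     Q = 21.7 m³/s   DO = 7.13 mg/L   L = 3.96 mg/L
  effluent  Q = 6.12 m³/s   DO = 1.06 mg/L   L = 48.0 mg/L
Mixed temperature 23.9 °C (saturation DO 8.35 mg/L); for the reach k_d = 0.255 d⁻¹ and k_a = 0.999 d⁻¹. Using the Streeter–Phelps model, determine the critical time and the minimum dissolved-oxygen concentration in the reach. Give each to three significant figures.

Mixed DO = (21.7×7.13 + 6.12×1.06)/(21.7+6.12) = 161.2/27.82 = 5.795 mg/L.
Mixed L₀ = (21.7×3.96 + 6.12×48.0)/(27.82) = 379.7/27.82 = 13.65 mg/L.
Initial deficit D₀ = C_s − DO₀ = 8.35 − 5.795 = 2.555 mg/L.
t_c = (1/0.7440) ln[(0.999/0.255)(1 − 2.555×0.7440/(0.255×13.65))] = 1.344 × ln(1.778) = 0.7732 d.
D_c = (0.255/0.999) × 13.65 × e^(−0.255×0.7732) = 0.2553 × 13.65 × 0.8211 = 2.860 mg/L.
Minimum DO = 8.35 − 2.860 = 5.490 mg/L.

t_c ≈ 0.773 d; minimum DO ≈ 5.49 mg/L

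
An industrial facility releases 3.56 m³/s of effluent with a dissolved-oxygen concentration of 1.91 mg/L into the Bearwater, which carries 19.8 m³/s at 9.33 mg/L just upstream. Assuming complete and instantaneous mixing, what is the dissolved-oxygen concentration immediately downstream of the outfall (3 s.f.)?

8.20 mg/L

Flow-weighted mixing: C = (Q_r C_r + Q_w C_w)/(Q_r + Q_w)
= (19.8×9.33 + 3.56×1.91)/(19.8 + 3.56) = 191.5/23.36 = 8.199 mg/L.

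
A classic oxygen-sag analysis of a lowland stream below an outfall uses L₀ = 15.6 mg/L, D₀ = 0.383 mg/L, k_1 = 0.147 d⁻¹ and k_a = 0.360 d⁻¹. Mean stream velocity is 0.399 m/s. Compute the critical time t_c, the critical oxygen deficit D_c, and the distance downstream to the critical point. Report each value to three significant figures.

At the critical point dD/dt = 0, so k_1 L₀ e^(−k_1 t) = k_a D. Substituting D(t) from the Streeter–Phelps equation and solving for t gives
t_c = ln[(k_a/k_1)(1 − D₀(k_a−k_1)/(k_1 L₀))] / (k_a−k_1).
Here k_a−k_1 = 0.2130 d⁻¹ and 1 − D₀(k_a−k_1)/(k_1 L₀) = 1 − 0.383×0.2130/(0.147×15.6) = 0.9644, so
t_c = ln(2.449 × 0.9644) / 0.2130 = 0.8594 / 0.2130 = 4.035 d.
L(t_c) = L₀ e^(−k_1 t_c) = 15.6 × 0.5526 = 8.620 mg/L, and at the critical point k_a D_c = k_1 L, so D_c = (0.147/0.360) × 8.620 = 3.520 mg/L.
x_c = v t_c = 0.399 m/s × 4.035 d × 86400 s/d = 139100 m ≈ 139 km.

t_c ≈ 4.03 d; D_c ≈ 3.52 mg/L; x_c ≈ 139 km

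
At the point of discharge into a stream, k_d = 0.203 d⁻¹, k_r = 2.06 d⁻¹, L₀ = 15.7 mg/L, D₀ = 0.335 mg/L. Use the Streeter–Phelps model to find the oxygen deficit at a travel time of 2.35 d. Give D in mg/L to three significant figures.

D ≈ 1.05 mg/L

k_d L₀/(k_r−k_d) = 0.203×15.7/(2.06−0.203) = 3.187/1.857 = 1.716 mg/L.
e^(−k_d t) = e^(−0.203×2.350) = 0.6206; e^(−k_r t) = e^(−2.06×2.350) = 0.007899.
D = 1.716 × (0.6206 − 0.007899) + 0.335 × 0.007899 = 1.052 + 0.002646 = 1.054 mg/L.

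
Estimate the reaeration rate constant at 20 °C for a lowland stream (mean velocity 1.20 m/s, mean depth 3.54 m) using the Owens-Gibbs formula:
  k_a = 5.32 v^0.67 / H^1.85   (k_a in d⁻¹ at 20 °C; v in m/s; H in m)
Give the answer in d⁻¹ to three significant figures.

k_a = 5.32 × 1.20^0.67 / 3.54^1.85 = 5.32 × 1.130 / 10.37 = 0.5798 d⁻¹.

k_a ≈ 0.580 d⁻¹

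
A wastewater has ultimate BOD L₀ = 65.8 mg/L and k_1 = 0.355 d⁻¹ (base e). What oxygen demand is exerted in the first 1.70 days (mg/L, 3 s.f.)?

y_t = L₀(1 − e^(−k_1 t)) = 65.8 × (1 − e^(−0.355×1.70))
= 65.8 × (1 − 0.5469) = 65.8 × 0.4531 = 29.81 mg/L.

y ≈ 29.8 mg/L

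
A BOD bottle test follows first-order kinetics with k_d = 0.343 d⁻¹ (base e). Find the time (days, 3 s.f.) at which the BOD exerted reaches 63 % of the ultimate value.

y/L₀ = 1 − e^(−k_d t) = 0.63 ⇒ e^(−k_d t) = 0.370
t = −ln(0.370) / 0.343 = 0.9943 / 0.343 = 2.899 d.

t ≈ 2.90 d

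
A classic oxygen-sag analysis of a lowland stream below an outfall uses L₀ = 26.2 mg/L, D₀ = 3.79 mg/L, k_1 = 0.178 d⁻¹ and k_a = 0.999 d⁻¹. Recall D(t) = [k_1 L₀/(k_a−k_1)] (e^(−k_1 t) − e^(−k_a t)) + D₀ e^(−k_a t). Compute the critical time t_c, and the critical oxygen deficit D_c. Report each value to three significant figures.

t_c ≈ 0.761 d; D_c ≈ 4.08 mg/L

With k_a/k_1 = 5.612 and 1 − D₀(k_a−k_1)/(k_1 L₀) = 0.3328,
t_c = ln(5.612 × 0.3328) / (0.999 − 0.178) = ln(1.868) / 0.8210 = 0.6247/0.8210 = 0.7609 d.
L(t_c) = L₀ e^(−k_1 t_c) = 26.2 × 0.8733 = 22.88 mg/L, and at the critical point k_a D_c = k_1 L, so D_c = (0.178/0.999) × 22.88 = 4.077 mg/L.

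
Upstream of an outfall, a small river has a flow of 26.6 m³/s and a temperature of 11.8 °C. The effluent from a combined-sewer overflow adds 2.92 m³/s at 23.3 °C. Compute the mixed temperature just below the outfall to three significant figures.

12.9 °C

Flow-weighted mixing: C = (Q_r C_r + Q_w C_w)/(Q_r + Q_w)
= (26.6×11.8 + 2.92×23.3)/(26.6 + 2.92) = 381.9/29.52 = 12.94 °C.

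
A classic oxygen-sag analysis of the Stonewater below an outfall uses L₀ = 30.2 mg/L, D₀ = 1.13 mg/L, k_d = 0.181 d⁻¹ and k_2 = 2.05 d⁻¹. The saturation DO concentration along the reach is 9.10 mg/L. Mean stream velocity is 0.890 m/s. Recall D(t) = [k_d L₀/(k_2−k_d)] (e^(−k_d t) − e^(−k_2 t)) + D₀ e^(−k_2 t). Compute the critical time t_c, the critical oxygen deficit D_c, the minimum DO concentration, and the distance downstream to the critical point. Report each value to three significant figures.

t_c ≈ 1.04 d; D_c ≈ 2.21 mg/L; min DO ≈ 6.89 mg/L; x_c ≈ 79.8 km

At the critical point dD/dt = 0, so k_d L₀ e^(−k_d t) = k_2 D. Substituting D(t) from the Streeter–Phelps equation and solving for t gives
t_c = ln[(k_2/k_d)(1 − D₀(k_2−k_d)/(k_d L₀))] / (k_2−k_d).
Here k_2−k_d = 1.869 d⁻¹ and 1 − D₀(k_2−k_d)/(k_d L₀) = 1 − 1.13×1.869/(0.181×30.2) = 0.6136, so
t_c = ln(11.33 × 0.6136) / 1.869 = 1.939 / 1.869 = 1.037 d.
L(t_c) = L₀ e^(−k_d t_c) = 30.2 × 0.8288 = 25.03 mg/L, and at the critical point k_2 D_c = k_d L, so D_c = (0.181/2.05) × 25.03 = 2.210 mg/L.
Minimum DO = C_s − D_c = 9.10 − 2.210 = 6.890 mg/L.
x_c = v t_c = 0.890 m/s × 1.037 d × 86400 s/d = 79770 m ≈ 79.8 km.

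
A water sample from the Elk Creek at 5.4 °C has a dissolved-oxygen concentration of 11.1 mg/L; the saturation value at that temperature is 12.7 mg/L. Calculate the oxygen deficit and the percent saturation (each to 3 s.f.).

D = C_s − C = 12.7 − 11.1 = 1.60 mg/L.
% saturation = 11.1/12.7 × 100 = 87.4 %.

D ≈ 1.60 mg/L; 87.4 % saturation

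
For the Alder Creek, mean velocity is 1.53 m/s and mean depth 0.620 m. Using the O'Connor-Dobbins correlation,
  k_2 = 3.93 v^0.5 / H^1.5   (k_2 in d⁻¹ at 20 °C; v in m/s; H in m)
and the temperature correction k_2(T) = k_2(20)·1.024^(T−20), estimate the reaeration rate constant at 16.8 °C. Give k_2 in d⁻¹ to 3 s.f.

k_2(20) = 3.93 × 1.53^0.5 / 0.620^1.5 = 3.93 × 1.237 / 0.4882 = 9.958 d⁻¹.
k_2(16.8) = 9.958 × 1.024^(16.8−20) = 9.958 × 0.9269 = 9.230 d⁻¹.

k_2 ≈ 9.23 d⁻¹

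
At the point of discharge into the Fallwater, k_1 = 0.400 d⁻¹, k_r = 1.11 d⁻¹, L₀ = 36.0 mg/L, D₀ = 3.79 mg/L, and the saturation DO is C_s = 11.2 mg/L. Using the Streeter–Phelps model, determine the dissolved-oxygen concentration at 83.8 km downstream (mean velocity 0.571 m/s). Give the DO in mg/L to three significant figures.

Travel time t = x/v = 83.8 km / (0.571 m/s) = 83800 m / 0.571 m/s = 146800 s = 1.699 d.
k_1 L₀/(k_r−k_1) = 0.400×36.0/(1.11−0.400) = 14.40/0.7100 = 20.28 mg/L.
e^(−k_1 t) = e^(−0.400×1.699) = 0.5069; e^(−k_r t) = e^(−1.11×1.699) = 0.1518.
D = 20.28 × (0.5069 − 0.1518) + 3.79 × 0.1518 = 7.203 + 0.5752 = 7.778 mg/L.
DO = C_s − D = 11.2 − 7.778 = 3.422 mg/L.

DO ≈ 3.42 mg/L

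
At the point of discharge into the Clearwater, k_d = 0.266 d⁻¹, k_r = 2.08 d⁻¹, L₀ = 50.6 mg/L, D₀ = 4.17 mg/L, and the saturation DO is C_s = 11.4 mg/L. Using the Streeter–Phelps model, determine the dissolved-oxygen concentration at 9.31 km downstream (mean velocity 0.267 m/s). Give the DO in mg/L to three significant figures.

Travel time t = x/v = 9.31 km / (0.267 m/s) = 9310 m / 0.267 m/s = 34870 s = 0.4036 d.
k_d L₀/(k_r−k_d) = 0.266×50.6/(2.08−0.266) = 13.46/1.814 = 7.420 mg/L.
e^(−k_d t) = e^(−0.266×0.4036) = 0.8982; e^(−k_r t) = e^(−2.08×0.4036) = 0.4320.
D = 7.420 × (0.8982 − 0.4320) + 4.17 × 0.4320 = 3.460 + 1.801 = 5.261 mg/L.
DO = C_s − D = 11.4 − 5.261 = 6.139 mg/L.

DO ≈ 6.14 mg/L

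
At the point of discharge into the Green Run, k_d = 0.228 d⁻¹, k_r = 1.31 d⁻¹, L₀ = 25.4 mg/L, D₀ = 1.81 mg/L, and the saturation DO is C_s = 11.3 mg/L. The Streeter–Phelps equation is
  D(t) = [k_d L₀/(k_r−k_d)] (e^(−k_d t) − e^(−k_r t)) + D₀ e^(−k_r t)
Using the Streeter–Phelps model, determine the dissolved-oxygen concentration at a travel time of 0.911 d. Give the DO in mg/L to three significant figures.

k_d L₀/(k_r−k_d) = 0.228×25.4/(1.31−0.228) = 5.791/1.082 = 5.352 mg/L.
e^(−k_d t) = e^(−0.228×0.9110) = 0.8124; e^(−k_r t) = e^(−1.31×0.9110) = 0.3032.
D = 5.352 × (0.8124 − 0.3032) + 1.81 × 0.3032 = 2.726 + 0.5488 = 3.274 mg/L.
DO = C_s − D = 11.3 − 3.274 = 8.026 mg/L.

DO ≈ 8.03 mg/L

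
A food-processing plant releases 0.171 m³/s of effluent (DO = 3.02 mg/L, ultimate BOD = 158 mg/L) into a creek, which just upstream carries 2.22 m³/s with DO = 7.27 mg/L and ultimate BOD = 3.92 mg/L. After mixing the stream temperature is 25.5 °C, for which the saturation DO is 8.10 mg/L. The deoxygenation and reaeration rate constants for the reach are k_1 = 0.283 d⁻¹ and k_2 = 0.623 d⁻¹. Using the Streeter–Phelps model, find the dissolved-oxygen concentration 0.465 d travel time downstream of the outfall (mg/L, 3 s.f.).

DO ≈ 5.66 mg/L

Mixed DO = (2.22×7.27 + 0.171×3.02)/(2.22+0.171) = 16.66/2.391 = 6.966 mg/L.
Mixed L₀ = (2.22×3.92 + 0.171×158)/(2.391) = 35.72/2.391 = 14.94 mg/L.
Initial deficit D₀ = C_s − DO₀ = 8.10 − 6.966 = 1.134 mg/L.
D(0.465) = [0.283×14.94/(0.623−0.283)](e^(−0.283×0.465) − e^(−0.623×0.465)) + 1.134 e^(−0.623×0.465)
= 12.43 × (0.8767 − 0.7485) + 1.134 × 0.7485 = 2.443 mg/L.
DO = 8.10 − 2.443 = 5.657 mg/L.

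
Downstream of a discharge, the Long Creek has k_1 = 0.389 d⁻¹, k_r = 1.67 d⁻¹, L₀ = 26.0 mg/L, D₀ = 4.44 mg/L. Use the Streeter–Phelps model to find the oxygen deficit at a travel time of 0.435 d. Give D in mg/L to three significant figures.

D ≈ 5.00 mg/L

k_1 L₀/(k_r−k_1) = 0.389×26.0/(1.67−0.389) = 10.11/1.281 = 7.895 mg/L.
e^(−k_1 t) = e^(−0.389×0.4350) = 0.8443; e^(−k_r t) = e^(−1.67×0.4350) = 0.4836.
D = 7.895 × (0.8443 − 0.4836) + 4.44 × 0.4836 = 2.848 + 2.147 = 4.995 mg/L.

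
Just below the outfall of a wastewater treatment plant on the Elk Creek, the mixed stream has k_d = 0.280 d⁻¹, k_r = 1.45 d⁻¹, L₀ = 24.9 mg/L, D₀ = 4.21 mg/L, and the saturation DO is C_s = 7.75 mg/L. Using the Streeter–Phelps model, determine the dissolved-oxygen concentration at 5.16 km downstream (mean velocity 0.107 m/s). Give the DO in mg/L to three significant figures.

Travel time t = x/v = 5.16 km / (0.107 m/s) = 5160 m / 0.107 m/s = 48220 s = 0.5582 d.
k_d L₀/(k_r−k_d) = 0.280×24.9/(1.45−0.280) = 6.972/1.170 = 5.959 mg/L.
e^(−k_d t) = e^(−0.280×0.5582) = 0.8553; e^(−k_r t) = e^(−1.45×0.5582) = 0.4452.
D = 5.959 × (0.8553 − 0.4452) + 4.21 × 0.4452 = 2.444 + 1.874 = 4.318 mg/L.
DO = C_s − D = 7.75 − 4.318 = 3.432 mg/L.

DO ≈ 3.43 mg/L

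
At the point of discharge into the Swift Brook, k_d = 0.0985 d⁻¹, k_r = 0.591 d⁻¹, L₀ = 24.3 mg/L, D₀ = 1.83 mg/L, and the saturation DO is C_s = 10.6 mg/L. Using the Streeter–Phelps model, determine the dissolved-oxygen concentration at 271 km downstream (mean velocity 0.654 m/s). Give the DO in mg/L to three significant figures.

DO ≈ 7.75 mg/L

Travel time t = x/v = 271 km / (0.654 m/s) = 271000 m / 0.654 m/s = 414400 s = 4.796 d.
k_d L₀/(k_r−k_d) = 0.0985×24.3/(0.591−0.0985) = 2.394/0.4925 = 4.860 mg/L.
e^(−k_d t) = e^(−0.0985×4.796) = 0.6235; e^(−k_r t) = e^(−0.591×4.796) = 0.05875.
D = 4.860 × (0.6235 − 0.05875) + 1.83 × 0.05875 = 2.745 + 0.1075 = 2.852 mg/L.
DO = C_s − D = 10.6 − 2.852 = 7.748 mg/L.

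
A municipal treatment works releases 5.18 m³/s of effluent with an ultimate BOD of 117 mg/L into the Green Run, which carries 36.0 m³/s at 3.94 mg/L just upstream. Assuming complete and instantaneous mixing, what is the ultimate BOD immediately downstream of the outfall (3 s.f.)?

18.2 mg/L

Flow-weighted mixing: C = (Q_r C_r + Q_w C_w)/(Q_r + Q_w)
= (36.0×3.94 + 5.18×117)/(36.0 + 5.18) = 747.9/41.18 = 18.16 mg/L.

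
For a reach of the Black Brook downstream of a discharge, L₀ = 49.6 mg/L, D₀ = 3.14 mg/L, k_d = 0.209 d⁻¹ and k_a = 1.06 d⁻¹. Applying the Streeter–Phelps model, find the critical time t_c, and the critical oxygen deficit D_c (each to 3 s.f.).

t_c ≈ 1.56 d; D_c ≈ 7.06 mg/L

With k_a/k_d = 5.072 and 1 − D₀(k_a−k_d)/(k_d L₀) = 0.7422,
t_c = ln(5.072 × 0.7422) / (1.06 − 0.209) = ln(3.764) / 0.8510 = 1.326/0.8510 = 1.558 d.
L(t_c) = L₀ e^(−k_d t_c) = 49.6 × 0.7221 = 35.82 mg/L, and at the critical point k_a D_c = k_d L, so D_c = (0.209/1.06) × 35.82 = 7.062 mg/L.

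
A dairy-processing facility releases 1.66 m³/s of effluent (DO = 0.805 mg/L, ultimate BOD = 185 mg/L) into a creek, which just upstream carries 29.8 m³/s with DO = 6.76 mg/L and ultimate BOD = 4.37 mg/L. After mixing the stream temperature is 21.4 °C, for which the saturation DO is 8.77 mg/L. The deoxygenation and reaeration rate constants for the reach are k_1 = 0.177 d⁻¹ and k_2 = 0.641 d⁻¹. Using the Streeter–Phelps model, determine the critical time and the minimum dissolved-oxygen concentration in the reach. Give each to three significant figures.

t_c ≈ 1.53 d; minimum DO ≈ 5.84 mg/L

Mixed DO = (29.8×6.76 + 1.66×0.805)/(29.8+1.66) = 202.8/31.46 = 6.446 mg/L.
Mixed L₀ = (29.8×4.37 + 1.66×185)/(31.46) = 437.3/31.46 = 13.90 mg/L.
Initial deficit D₀ = C_s − DO₀ = 8.77 − 6.446 = 2.324 mg/L.
t_c = (1/0.4640) ln[(0.641/0.177)(1 − 2.324×0.4640/(0.177×13.90))] = 2.155 × ln(2.034) = 1.530 d.
D_c = (0.177/0.641) × 13.90 × e^(−0.177×1.530) = 0.2761 × 13.90 × 0.7627 = 2.928 mg/L.
Minimum DO = 8.77 − 2.928 = 5.842 mg/L.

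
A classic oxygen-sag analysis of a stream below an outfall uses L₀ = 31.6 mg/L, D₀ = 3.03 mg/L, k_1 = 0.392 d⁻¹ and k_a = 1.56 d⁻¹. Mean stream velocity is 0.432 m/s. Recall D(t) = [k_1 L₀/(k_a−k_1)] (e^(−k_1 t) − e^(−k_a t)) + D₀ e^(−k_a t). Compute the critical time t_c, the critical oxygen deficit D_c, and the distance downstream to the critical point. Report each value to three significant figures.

t_c ≈ 0.894 d; D_c ≈ 5.59 mg/L; x_c ≈ 33.4 km

With k_a/k_1 = 3.980 and 1 − D₀(k_a−k_1)/(k_1 L₀) = 0.7143,
t_c = ln(3.980 × 0.7143) / (1.56 − 0.392) = ln(2.843) / 1.168 = 1.045/1.168 = 0.8945 d.
L(t_c) = L₀ e^(−k_1 t_c) = 31.6 × 0.7042 = 22.25 mg/L, and at the critical point k_a D_c = k_1 L, so D_c = (0.392/1.56) × 22.25 = 5.592 mg/L.
x_c = v t_c = 0.432 m/s × 0.8945 d × 86400 s/d = 33390 m ≈ 33.4 km.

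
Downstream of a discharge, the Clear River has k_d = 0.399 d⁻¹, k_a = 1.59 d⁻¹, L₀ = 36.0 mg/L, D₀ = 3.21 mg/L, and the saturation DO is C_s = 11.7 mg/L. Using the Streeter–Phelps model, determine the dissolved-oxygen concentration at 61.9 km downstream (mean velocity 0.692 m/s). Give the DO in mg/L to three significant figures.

DO ≈ 5.43 mg/L

Travel time t = x/v = 61.9 km / (0.692 m/s) = 61900 m / 0.692 m/s = 89450 s = 1.035 d.
k_d L₀/(k_a−k_d) = 0.399×36.0/(1.59−0.399) = 14.36/1.191 = 12.06 mg/L.
e^(−k_d t) = e^(−0.399×1.035) = 0.6616; e^(−k_a t) = e^(−1.59×1.035) = 0.1928.
D = 12.06 × (0.6616 − 0.1928) + 3.21 × 0.1928 = 5.654 + 0.6189 = 6.273 mg/L.
DO = C_s − D = 11.7 − 6.273 = 5.427 mg/L.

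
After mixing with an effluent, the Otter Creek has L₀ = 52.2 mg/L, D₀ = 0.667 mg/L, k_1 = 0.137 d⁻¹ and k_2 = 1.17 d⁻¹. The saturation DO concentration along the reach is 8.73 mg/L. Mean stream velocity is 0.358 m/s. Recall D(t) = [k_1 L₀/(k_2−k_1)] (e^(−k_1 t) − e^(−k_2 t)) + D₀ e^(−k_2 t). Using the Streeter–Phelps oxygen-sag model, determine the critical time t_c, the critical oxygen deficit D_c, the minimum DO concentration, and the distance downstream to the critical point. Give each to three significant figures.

With k_2/k_1 = 8.540 and 1 − D₀(k_2−k_1)/(k_1 L₀) = 0.9037,
t_c = ln(8.540 × 0.9037) / (1.17 − 0.137) = ln(7.717) / 1.033 = 2.043/1.033 = 1.978 d.
D_c = (k_1/k_2) L₀ e^(−k_1 t_c) = (0.137/1.17) × 52.2 × e^(−0.137×1.978) = 0.1171 × 52.2 × 0.7626 = 4.661 mg/L.
Minimum DO = C_s − D_c = 8.73 − 4.661 = 4.069 mg/L.
x_c = v t_c = 0.358 m/s × 1.978 d × 86400 s/d = 61190 m ≈ 61.2 km.

t_c ≈ 1.98 d; D_c ≈ 4.66 mg/L; min DO ≈ 4.07 mg/L; x_c ≈ 61.2 km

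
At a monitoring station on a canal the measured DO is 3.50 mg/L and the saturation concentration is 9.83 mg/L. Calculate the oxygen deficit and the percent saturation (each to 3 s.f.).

D ≈ 6.33 mg/L; 35.6 % saturation

D = C_s − C = 9.83 − 3.50 = 6.33 mg/L.
% saturation = 3.50/9.83 × 100 = 35.6 %.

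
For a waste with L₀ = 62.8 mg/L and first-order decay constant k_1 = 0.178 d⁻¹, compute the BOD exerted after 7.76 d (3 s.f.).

y ≈ 47.0 mg/L

y_t = L₀(1 − e^(−k_1 t)) = 62.8 × (1 − e^(−0.178×7.76))
= 62.8 × (1 − 0.2513) = 62.8 × 0.7487 = 47.02 mg/L.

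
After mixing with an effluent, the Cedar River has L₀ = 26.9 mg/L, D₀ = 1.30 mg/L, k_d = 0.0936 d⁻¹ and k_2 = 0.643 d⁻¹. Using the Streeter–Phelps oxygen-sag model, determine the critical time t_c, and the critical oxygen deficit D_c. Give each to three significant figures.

At the critical point dD/dt = 0, so k_d L₀ e^(−k_d t) = k_2 D. Substituting D(t) from the Streeter–Phelps equation and solving for t gives
t_c = ln[(k_2/k_d)(1 − D₀(k_2−k_d)/(k_d L₀))] / (k_2−k_d).
Here k_2−k_d = 0.5494 d⁻¹ and 1 − D₀(k_2−k_d)/(k_d L₀) = 1 − 1.30×0.5494/(0.0936×26.9) = 0.7163, so
t_c = ln(6.870 × 0.7163) / 0.5494 = 1.594 / 0.5494 = 2.900 d.
D_c = (k_d/k_2) L₀ e^(−k_d t_c) = (0.0936/0.643) × 26.9 × e^(−0.0936×2.900) = 0.1456 × 26.9 × 0.7622 = 2.985 mg/L.

t_c ≈ 2.90 d; D_c ≈ 2.98 mg/L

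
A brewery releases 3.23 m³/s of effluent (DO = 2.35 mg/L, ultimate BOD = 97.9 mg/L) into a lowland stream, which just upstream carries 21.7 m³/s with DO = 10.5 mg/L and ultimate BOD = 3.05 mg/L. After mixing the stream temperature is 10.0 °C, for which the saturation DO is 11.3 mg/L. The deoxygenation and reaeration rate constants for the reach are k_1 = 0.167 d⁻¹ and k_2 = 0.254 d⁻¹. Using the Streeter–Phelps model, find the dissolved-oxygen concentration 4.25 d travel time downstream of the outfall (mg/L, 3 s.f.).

DO ≈ 6.19 mg/L

Mixed DO = (21.7×10.5 + 3.23×2.35)/(21.7+3.23) = 235.4/24.93 = 9.444 mg/L.
Mixed L₀ = (21.7×3.05 + 3.23×97.9)/(24.93) = 382.4/24.93 = 15.34 mg/L.
Initial deficit D₀ = C_s − DO₀ = 11.3 − 9.444 = 1.856 mg/L.
D(4.25) = [0.167×15.34/(0.254−0.167)](e^(−0.167×4.25) − e^(−0.254×4.25)) + 1.856 e^(−0.254×4.25)
= 29.44 × (0.4918 − 0.3398) + 1.856 × 0.3398 = 5.106 mg/L.
DO = 11.3 − 5.106 = 6.194 mg/L.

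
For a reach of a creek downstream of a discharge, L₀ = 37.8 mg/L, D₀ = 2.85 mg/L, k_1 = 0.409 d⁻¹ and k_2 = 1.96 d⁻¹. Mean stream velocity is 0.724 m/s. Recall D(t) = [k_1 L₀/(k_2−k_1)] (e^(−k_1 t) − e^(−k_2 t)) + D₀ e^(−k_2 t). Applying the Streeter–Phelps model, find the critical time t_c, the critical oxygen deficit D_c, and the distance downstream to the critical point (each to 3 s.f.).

t_c = [1/(k_2−k_1)] ln[(k_2/k_1)(1 − D₀(k_2−k_1)/(k_1 L₀))]
= [1/(1.96−0.409)] ln[(1.96/0.409)(1 − 2.85×1.551/(0.409×37.8))]
= (1/1.551) ln[4.792 × 0.7141] = 0.6447 × ln(3.422) = 0.6447 × 1.230 = 0.7932 d.
D_c = (k_1/k_2) L₀ e^(−k_1 t_c) = (0.409/1.96) × 37.8 × e^(−0.409×0.7932) = 0.2087 × 37.8 × 0.7230 = 5.703 mg/L.
x_c = v t_c = 0.724 m/s × 0.7932 d × 86400 s/d = 49620 m ≈ 49.6 km.

t_c ≈ 0.793 d; D_c ≈ 5.70 mg/L; x_c ≈ 49.6 km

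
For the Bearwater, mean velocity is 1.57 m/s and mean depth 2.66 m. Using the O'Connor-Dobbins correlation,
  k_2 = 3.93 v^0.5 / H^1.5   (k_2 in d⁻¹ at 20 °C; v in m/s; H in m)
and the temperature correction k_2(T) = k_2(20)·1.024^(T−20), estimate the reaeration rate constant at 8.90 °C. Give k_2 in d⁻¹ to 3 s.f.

k_2 ≈ 0.872 d⁻¹

k_2(20) = 3.93 × 1.57^0.5 / 2.66^1.5 = 3.93 × 1.253 / 4.338 = 1.135 d⁻¹.
k_2(8.90) = 1.135 × 1.024^(8.90−20) = 1.135 × 0.7685 = 0.8723 d⁻¹.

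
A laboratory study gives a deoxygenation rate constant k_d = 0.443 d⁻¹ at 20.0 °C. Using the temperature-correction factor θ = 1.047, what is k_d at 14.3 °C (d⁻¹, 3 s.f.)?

k_d(T₂) = k_d(T₁) · θ^(T₂−T₁) = 0.443 × 1.047^(14.3−20.0)
= 0.443 × 1.047^-5.70 = 0.443 × 0.7697 = 0.3410 d⁻¹.

k_d ≈ 0.341 d⁻¹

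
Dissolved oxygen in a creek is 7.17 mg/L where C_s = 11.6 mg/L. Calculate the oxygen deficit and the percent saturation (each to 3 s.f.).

D ≈ 4.43 mg/L; 61.8 % saturation

D = C_s − C = 11.6 − 7.17 = 4.43 mg/L.
% saturation = 7.17/11.6 × 100 = 61.8 %.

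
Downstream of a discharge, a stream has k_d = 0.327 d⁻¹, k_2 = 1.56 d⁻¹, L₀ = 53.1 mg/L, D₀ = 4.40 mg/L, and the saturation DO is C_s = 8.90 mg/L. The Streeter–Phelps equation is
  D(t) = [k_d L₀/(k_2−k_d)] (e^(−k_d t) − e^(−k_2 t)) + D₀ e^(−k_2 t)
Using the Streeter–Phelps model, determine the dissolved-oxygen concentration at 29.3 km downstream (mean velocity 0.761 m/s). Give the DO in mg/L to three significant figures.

Travel time t = x/v = 29.3 km / (0.761 m/s) = 29300 m / 0.761 m/s = 38500 s = 0.4456 d.
k_d L₀/(k_2−k_d) = 0.327×53.1/(1.56−0.327) = 17.36/1.233 = 14.08 mg/L.
e^(−k_d t) = e^(−0.327×0.4456) = 0.8644; e^(−k_2 t) = e^(−1.56×0.4456) = 0.4990.
D = 14.08 × (0.8644 − 0.4990) + 4.40 × 0.4990 = 5.146 + 2.196 = 7.341 mg/L.
DO = C_s − D = 8.90 − 7.341 = 1.559 mg/L.

DO ≈ 1.56 mg/L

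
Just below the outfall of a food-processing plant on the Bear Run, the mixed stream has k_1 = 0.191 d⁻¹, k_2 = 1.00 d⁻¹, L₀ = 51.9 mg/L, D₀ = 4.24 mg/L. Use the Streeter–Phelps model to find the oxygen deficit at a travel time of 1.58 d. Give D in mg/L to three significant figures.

k_1 L₀/(k_2−k_1) = 0.191×51.9/(1.00−0.191) = 9.913/0.8090 = 12.25 mg/L.
e^(−k_1 t) = e^(−0.191×1.580) = 0.7395; e^(−k_2 t) = e^(−1.00×1.580) = 0.2060.
D = 12.25 × (0.7395 − 0.2060) + 4.24 × 0.2060 = 6.537 + 0.8733 = 7.411 mg/L.

D ≈ 7.41 mg/L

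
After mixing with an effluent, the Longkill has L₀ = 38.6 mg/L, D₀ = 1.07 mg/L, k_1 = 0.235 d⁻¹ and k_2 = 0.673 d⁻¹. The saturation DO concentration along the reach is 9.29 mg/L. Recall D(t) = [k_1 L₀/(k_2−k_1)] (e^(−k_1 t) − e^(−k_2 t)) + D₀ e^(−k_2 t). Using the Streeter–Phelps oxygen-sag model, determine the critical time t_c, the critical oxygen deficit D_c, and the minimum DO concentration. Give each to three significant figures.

With k_2/k_1 = 2.864 and 1 − D₀(k_2−k_1)/(k_1 L₀) = 0.9483,
t_c = ln(2.864 × 0.9483) / (0.673 − 0.235) = ln(2.716) / 0.4380 = 0.9991/0.4380 = 2.281 d.
L(t_c) = L₀ e^(−k_1 t_c) = 38.6 × 0.5851 = 22.58 mg/L, and at the critical point k_2 D_c = k_1 L, so D_c = (0.235/0.673) × 22.58 = 7.886 mg/L.
Minimum DO = C_s − D_c = 9.29 − 7.886 = 1.404 mg/L.

t_c ≈ 2.28 d; D_c ≈ 7.89 mg/L; min DO ≈ 1.40 mg/L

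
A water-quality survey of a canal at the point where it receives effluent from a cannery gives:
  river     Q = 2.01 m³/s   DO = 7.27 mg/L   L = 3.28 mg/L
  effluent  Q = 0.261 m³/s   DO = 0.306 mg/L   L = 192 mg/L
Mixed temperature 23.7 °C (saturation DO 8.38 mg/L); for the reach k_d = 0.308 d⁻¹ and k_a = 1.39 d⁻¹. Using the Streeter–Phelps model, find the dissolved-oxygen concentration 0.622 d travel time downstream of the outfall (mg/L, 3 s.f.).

Mixed DO = (2.01×7.27 + 0.261×0.306)/(2.01+0.261) = 14.69/2.271 = 6.470 mg/L.
Mixed L₀ = (2.01×3.28 + 0.261×192)/(2.271) = 56.70/2.271 = 24.97 mg/L.
Initial deficit D₀ = C_s − DO₀ = 8.38 − 6.470 = 1.910 mg/L.
D(0.622) = [0.308×24.97/(1.39−0.308)](e^(−0.308×0.622) − e^(−1.39×0.622)) + 1.910 e^(−1.39×0.622)
= 7.108 × (0.8257 − 0.4212) + 1.910 × 0.4212 = 3.679 mg/L.
DO = 8.38 − 3.679 = 4.701 mg/L.

DO ≈ 4.70 mg/L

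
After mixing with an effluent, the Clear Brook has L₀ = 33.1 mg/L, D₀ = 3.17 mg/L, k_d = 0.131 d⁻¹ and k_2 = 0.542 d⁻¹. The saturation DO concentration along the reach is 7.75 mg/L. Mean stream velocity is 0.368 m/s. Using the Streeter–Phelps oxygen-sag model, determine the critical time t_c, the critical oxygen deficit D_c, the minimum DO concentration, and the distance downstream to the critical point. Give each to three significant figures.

With k_2/k_d = 4.137 and 1 − D₀(k_2−k_d)/(k_d L₀) = 0.6995,
t_c = ln(4.137 × 0.6995) / (0.542 − 0.131) = ln(2.894) / 0.4110 = 1.063/0.4110 = 2.586 d.
L(t_c) = L₀ e^(−k_d t_c) = 33.1 × 0.7127 = 23.59 mg/L, and at the critical point k_2 D_c = k_d L, so D_c = (0.131/0.542) × 23.59 = 5.702 mg/L.
Minimum DO = C_s − D_c = 7.75 − 5.702 = 2.048 mg/L.
x_c = v t_c = 0.368 m/s × 2.586 d × 86400 s/d = 82210 m ≈ 82.2 km.

t_c ≈ 2.59 d; D_c ≈ 5.70 mg/L; min DO ≈ 2.05 mg/L; x_c ≈ 82.2 km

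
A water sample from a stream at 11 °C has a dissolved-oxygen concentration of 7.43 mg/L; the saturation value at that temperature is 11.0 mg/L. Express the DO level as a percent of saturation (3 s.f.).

% saturation = C/C_s × 100 = 7.43/11.0 × 100 = 67.5 %.

67.5 % saturation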